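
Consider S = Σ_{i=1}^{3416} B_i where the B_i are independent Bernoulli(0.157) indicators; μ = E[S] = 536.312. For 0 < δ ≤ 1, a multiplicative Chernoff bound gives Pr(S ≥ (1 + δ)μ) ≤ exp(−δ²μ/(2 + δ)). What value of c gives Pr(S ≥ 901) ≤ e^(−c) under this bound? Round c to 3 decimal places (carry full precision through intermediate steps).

Write 901 = (1 + δ)μ, so δ = 901/536.312 − 1 = 0.6799922…
Then the exponent is δ²μ/(2 + δ) = (901 − μ)² / (μ·(2 + δ)) = 92.531988.

92.532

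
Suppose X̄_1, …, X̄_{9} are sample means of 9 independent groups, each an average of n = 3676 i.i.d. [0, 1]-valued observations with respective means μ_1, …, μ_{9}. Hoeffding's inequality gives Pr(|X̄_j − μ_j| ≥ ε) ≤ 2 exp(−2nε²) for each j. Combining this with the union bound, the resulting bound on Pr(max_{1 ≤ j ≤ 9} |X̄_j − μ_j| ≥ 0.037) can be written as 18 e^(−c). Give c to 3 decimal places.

Union bound over the 9 events: Pr(max_{1 ≤ j ≤ 9} |X̄_j − μ_j| ≥ 0.037) ≤ 9·2·exp(−2nε²) = 18 exp(−2·3676·0.037²).
So c = 2·3676·0.037² = 10.0649.

10.065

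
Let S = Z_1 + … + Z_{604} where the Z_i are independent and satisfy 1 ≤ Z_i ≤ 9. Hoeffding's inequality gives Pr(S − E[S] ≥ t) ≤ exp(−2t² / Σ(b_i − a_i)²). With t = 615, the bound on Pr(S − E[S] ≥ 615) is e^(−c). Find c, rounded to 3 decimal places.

19.569

Σ(b_i − a_i)² = 604·(8)² = 38656.
c = 2t²/38656 = 2·615²/38656 = 19.5688.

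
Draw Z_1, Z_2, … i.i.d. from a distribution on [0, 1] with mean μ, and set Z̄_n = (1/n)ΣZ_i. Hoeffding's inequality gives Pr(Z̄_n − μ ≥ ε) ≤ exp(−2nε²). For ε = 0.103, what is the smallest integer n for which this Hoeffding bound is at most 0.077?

121

Require exp(−2nε²) ≤ 0.077, i.e. 2nε² ≥ ln(1/0.077) = 2.563950.
So n ≥ 2.563950 / (2·0.103²) = 120.838.
The smallest integer n is 121.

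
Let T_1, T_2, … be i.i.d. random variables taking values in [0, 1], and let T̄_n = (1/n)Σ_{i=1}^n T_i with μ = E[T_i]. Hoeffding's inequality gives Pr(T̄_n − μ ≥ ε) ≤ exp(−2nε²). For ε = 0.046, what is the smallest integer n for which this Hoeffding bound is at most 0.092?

564

Require exp(−2nε²) ≤ 0.092, i.e. 2nε² ≥ ln(1/0.092) = 2.385967.
So n ≥ 2.385967 / (2·0.046²) = 563.792.
The smallest integer n is 564.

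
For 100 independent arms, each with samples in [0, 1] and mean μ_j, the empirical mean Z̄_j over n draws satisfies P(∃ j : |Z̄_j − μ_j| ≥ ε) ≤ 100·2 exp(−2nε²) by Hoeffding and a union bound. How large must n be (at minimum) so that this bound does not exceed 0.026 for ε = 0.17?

Need 2·100·exp(−2nε²) ≤ 0.026, i.e. exp(−2nε²) ≤ 0.026/200.
So 2nε² ≥ ln(200/0.026) = 8.947976.
Hence n ≥ 8.947976/(2·0.17²) = 154.809.
The smallest integer n is 155.

155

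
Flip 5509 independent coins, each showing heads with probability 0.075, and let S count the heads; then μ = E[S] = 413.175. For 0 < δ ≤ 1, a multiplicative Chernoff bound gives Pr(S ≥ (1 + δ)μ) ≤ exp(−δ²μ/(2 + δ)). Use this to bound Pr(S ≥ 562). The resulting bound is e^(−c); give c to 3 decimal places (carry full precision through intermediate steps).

22.713

Write 562 = (1 + δ)μ, so δ = 562/413.175 − 1 = 0.3601985…
Then the exponent is δ²μ/(2 + δ) = (562 − μ)² / (μ·(2 + δ)) = 22.712724.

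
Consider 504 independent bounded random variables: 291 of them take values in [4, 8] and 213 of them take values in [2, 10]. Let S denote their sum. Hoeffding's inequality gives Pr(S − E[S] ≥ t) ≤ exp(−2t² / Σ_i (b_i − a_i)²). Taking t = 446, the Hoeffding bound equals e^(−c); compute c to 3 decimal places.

21.754

Σ(b_i − a_i)² = 291·4² + 213·8² = 18288.
c = 2t² / 18288 = 2·446² / 18288 = 21.7537.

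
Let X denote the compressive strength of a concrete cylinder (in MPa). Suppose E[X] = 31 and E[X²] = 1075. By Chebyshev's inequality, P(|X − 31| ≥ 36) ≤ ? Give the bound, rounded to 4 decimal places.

Var(X) = E[X²] − (E[X])² = 1075 − 961 = 114.
Chebyshev's inequality: P(|X − μ| ≥ t) ≤ Var(X)/t² = 114/1296 = 0.0880.

0.0880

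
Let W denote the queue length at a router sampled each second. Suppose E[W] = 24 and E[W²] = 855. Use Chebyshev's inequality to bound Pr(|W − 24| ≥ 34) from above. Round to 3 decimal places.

Var(W) = E[W²] − (E[W])² = 855 − 576 = 279.
Chebyshev's inequality: Pr(|W − μ| ≥ t) ≤ Var(W)/t² = 279/1156 = 0.2413.

0.241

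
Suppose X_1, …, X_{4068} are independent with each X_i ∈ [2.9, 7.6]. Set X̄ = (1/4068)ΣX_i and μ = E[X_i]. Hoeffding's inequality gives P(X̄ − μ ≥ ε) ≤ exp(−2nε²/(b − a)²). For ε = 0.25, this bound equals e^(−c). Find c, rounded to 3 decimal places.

23.019

c = 2nε²/(b − a)² = 2·4068·0.25² / 4.7² = 23.0195.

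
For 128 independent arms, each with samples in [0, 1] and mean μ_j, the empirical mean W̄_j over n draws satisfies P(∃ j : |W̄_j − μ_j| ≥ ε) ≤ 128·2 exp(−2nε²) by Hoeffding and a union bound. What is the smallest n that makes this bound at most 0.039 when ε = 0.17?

153

Need 2·128·exp(−2nε²) ≤ 0.039, i.e. exp(−2nε²) ≤ 0.039/256.
So 2nε² ≥ ln(256/0.039) = 8.789371.
Hence n ≥ 8.789371/(2·0.17²) = 152.065.
The smallest integer n is 153.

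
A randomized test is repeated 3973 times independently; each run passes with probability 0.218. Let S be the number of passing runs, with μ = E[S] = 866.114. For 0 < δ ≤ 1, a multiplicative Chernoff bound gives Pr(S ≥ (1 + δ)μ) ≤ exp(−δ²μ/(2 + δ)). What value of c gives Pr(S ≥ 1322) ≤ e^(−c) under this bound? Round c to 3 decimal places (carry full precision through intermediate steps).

Write 1322 = (1 + δ)μ, so δ = 1322/866.114 − 1 = 0.526358…
Then the exponent is δ²μ/(2 + δ) = (1322 − μ)² / (μ·(2 + δ)) = 94.982275.

94.982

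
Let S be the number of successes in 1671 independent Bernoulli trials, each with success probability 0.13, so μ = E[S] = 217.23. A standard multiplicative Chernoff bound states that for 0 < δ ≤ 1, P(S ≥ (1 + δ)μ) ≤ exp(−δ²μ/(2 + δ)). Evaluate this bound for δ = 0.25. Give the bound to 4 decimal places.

Exponent = δ²μ/(2 + δ) = 0.25²·217.23/2.25 = 6.0342.
Bound = exp(−6.0342) = 0.00240.

0.0024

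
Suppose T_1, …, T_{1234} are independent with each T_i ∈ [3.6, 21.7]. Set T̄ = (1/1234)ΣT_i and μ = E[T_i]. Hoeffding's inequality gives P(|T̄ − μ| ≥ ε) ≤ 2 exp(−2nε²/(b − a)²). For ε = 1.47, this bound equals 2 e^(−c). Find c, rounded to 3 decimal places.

c = 2nε²/(b − a)² = 2·1234·1.47² / 18.1² = 16.2788.

16.279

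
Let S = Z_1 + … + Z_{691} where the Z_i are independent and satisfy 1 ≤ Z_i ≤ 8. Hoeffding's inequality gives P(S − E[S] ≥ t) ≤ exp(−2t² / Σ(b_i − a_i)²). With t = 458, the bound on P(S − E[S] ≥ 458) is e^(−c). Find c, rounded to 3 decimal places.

12.390

Σ(b_i − a_i)² = 691·(7)² = 33859.
c = 2t²/33859 = 2·458²/33859 = 12.3904.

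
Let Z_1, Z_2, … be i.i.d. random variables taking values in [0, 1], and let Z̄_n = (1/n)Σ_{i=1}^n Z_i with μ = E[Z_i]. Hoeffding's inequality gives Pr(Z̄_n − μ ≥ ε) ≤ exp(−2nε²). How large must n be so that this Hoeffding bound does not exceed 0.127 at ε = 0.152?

45

Require exp(−2nε²) ≤ 0.127, i.e. 2nε² ≥ ln(1/0.127) = 2.063568.
So n ≥ 2.063568 / (2·0.152²) = 44.658.
The smallest integer n is 45.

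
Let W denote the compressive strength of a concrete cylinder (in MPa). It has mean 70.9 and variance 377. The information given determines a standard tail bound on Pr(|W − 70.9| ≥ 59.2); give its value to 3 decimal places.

Mean and variance are known, so Chebyshev's inequality applies.
Chebyshev: Pr(|W − μ| ≥ t) ≤ Var(W)/t².
Bound = 377 / 3504.64 = 0.1076.

0.108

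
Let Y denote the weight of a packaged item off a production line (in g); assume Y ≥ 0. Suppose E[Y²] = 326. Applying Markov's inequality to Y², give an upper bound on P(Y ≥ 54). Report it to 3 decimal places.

Since Y ≥ 0, the event {Y ≥ 54} is the same as {Y² ≥ 2916}.
Markov's inequality applied to Y² gives P(Y² ≥ 2916) ≤ E[Y²]/2916 = 326/2916 = 0.1118.

0.112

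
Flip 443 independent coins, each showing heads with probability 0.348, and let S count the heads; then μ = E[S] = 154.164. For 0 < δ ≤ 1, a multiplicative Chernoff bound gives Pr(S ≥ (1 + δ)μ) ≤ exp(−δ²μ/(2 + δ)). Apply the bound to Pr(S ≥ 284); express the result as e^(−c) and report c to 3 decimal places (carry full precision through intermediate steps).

38.473

Write 284 = (1 + δ)μ, so δ = 284/154.164 − 1 = 0.842194…
Then the exponent is δ²μ/(2 + δ) = (284 − μ)² / (μ·(2 + δ)) = 38.472779.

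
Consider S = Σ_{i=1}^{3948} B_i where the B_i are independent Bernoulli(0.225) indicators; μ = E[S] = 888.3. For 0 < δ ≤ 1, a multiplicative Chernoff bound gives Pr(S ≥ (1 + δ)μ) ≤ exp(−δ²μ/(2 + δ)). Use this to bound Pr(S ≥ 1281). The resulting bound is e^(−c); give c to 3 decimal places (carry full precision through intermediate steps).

Write 1281 = (1 + δ)μ, so δ = 1281/888.3 − 1 = 0.4420804…
Then the exponent is δ²μ/(2 + δ) = (1281 − μ)² / (μ·(2 + δ)) = 71.088964.

71.089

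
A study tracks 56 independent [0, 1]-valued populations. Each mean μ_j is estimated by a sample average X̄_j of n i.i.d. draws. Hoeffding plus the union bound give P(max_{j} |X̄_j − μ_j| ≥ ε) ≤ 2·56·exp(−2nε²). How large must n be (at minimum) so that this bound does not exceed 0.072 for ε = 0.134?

Need 2·56·exp(−2nε²) ≤ 0.072, i.e. exp(−2nε²) ≤ 0.072/112.
So 2nε² ≥ ln(112/0.072) = 7.349588.
Hence n ≥ 7.349588/(2·0.134²) = 204.655.
The smallest integer n is 205.

205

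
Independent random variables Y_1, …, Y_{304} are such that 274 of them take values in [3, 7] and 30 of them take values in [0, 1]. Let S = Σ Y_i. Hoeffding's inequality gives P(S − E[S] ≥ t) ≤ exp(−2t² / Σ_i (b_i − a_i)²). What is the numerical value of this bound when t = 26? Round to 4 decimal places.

Σ(b_i − a_i)² = 274·4² + 30·1² = 4414.
Exponent = 2·26² / 4414 = 0.30630.
Bound = exp(−0.30630) = 0.73617.

0.7362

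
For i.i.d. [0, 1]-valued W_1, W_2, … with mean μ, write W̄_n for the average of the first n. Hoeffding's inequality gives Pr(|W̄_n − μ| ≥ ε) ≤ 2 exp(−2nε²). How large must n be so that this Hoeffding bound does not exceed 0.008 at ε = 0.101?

Require 2·exp(−2nε²) ≤ 0.008, i.e. 2nε² ≥ ln(2/0.008) = 5.521461.
So n ≥ 5.521461 / (2·0.101²) = 270.633.
The smallest integer n is 271.

271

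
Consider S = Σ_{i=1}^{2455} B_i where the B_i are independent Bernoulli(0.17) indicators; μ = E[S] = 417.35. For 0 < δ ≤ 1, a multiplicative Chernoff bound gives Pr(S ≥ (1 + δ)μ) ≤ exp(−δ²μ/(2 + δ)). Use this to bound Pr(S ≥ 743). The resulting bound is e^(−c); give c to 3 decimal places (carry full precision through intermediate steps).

Write 743 = (1 + δ)μ, so δ = 743/417.35 − 1 = 0.7802803…
Then the exponent is δ²μ/(2 + δ) = (743 − μ)² / (μ·(2 + δ)) = 91.393047.

91.393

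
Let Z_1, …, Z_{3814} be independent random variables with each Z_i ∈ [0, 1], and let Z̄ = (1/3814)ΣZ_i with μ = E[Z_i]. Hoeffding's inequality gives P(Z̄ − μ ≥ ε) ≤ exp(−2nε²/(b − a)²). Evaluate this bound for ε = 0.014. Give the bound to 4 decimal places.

Exponent: 2nε²/(b − a)² = 2·3814·0.014² / 1² = 1.49509.
Bound = exp(−1.49509) = 0.22423.

0.2242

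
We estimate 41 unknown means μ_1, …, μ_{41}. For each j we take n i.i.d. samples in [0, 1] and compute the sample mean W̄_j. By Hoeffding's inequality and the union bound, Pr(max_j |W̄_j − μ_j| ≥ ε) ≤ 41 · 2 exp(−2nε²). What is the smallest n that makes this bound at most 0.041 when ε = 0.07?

776

Need 2·41·exp(−2nε²) ≤ 0.041, i.e. exp(−2nε²) ≤ 0.041/82.
So 2nε² ≥ ln(82/0.041) = 7.600902.
Hence n ≥ 7.600902/(2·0.07²) = 775.602.
The smallest integer n is 776.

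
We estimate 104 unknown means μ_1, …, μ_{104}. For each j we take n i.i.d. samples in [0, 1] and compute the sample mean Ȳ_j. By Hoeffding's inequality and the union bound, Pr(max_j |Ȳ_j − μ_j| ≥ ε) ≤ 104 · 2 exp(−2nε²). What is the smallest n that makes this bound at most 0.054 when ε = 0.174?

137

Need 2·104·exp(−2nε²) ≤ 0.054, i.e. exp(−2nε²) ≤ 0.054/208.
So 2nε² ≥ ln(208/0.054) = 8.256309.
Hence n ≥ 8.256309/(2·0.174²) = 136.351.
The smallest integer n is 137.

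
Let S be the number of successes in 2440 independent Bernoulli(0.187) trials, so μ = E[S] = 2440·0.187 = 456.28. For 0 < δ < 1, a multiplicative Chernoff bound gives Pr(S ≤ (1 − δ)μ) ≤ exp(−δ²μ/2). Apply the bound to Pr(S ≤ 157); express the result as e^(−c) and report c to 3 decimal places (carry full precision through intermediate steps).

Write 157 = (1 − δ)μ, so δ = 1 − 157/456.28 = 0.655913…
Then the exponent is δ²μ/2 = (μ − 157)²/(2μ) = 98.150827.

98.151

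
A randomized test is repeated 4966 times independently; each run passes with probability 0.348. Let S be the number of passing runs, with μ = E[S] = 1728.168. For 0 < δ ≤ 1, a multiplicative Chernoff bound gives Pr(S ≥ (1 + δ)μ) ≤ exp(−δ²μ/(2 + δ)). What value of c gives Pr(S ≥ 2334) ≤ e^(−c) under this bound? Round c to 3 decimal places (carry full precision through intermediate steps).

Write 2334 = (1 + δ)μ, so δ = 2334/1728.168 − 1 = 0.3505631…
Then the exponent is δ²μ/(2 + δ) = (2334 − μ)² / (μ·(2 + δ)) = 90.353824.

90.354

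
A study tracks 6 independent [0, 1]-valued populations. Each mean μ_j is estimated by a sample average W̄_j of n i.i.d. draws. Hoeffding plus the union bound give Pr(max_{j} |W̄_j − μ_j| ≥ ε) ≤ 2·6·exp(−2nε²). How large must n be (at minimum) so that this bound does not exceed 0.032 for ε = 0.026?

Need 2·6·exp(−2nε²) ≤ 0.032, i.e. exp(−2nε²) ≤ 0.032/12.
So 2nε² ≥ ln(12/0.032) = 5.926926.
Hence n ≥ 5.926926/(2·0.026²) = 4383.821.
The smallest integer n is 4384.

4384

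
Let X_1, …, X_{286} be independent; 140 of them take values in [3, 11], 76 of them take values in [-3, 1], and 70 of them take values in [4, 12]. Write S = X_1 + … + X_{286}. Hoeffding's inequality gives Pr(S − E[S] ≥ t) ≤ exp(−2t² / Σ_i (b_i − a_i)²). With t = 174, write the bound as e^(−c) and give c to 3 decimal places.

4.132

Σ(b_i − a_i)² = 140·8² + 76·4² + 70·8² = 14656.
c = 2t² / 14656 = 2·174² / 14656 = 4.1316.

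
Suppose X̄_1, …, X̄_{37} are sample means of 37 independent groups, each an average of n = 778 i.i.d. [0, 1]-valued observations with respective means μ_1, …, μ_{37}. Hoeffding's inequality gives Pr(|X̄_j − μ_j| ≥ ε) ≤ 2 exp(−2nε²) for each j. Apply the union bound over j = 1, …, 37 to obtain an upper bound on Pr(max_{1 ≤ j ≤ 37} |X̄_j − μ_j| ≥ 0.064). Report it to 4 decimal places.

Per-experiment Hoeffding bound: 2·exp(−2·778·0.064²) = 2·exp(−6.37338) = 0.0034128.
Union bound over 37 events: 37·0.0034128 = 0.12627.

0.1263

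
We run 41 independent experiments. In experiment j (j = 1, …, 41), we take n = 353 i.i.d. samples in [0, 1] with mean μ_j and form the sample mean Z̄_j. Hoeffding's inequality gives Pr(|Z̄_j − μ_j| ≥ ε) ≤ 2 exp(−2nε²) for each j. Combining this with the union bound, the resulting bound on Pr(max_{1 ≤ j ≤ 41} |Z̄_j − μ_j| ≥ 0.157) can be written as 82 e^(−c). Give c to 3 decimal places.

Union bound over the 41 events: Pr(max_{1 ≤ j ≤ 41} |Z̄_j − μ_j| ≥ 0.157) ≤ 41·2·exp(−2nε²) = 82 exp(−2·353·0.157²).
So c = 2·353·0.157² = 17.4022.

17.402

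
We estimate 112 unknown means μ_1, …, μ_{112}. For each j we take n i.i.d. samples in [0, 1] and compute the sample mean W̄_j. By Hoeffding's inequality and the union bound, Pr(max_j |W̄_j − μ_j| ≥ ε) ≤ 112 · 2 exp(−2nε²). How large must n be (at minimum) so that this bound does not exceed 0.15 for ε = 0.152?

Need 2·112·exp(−2nε²) ≤ 0.15, i.e. exp(−2nε²) ≤ 0.15/224.
So 2nε² ≥ ln(224/0.15) = 7.308766.
Hence n ≥ 7.308766/(2·0.152²) = 158.171.
The smallest integer n is 159.

159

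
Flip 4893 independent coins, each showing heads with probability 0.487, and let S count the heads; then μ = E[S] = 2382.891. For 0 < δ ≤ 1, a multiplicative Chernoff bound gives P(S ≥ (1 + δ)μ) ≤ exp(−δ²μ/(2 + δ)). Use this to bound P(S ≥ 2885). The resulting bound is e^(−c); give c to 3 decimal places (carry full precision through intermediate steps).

47.859

Write 2885 = (1 + δ)μ, so δ = 2885/2382.891 − 1 = 0.2107142…
Then the exponent is δ²μ/(2 + δ) = (2885 − μ)² / (μ·(2 + δ)) = 47.858516.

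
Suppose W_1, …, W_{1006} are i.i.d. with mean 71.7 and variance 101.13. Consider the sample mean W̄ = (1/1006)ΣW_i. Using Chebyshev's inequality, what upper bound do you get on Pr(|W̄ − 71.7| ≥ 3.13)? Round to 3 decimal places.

0.010

Var(W̄) = Var(W_i)/n = 101.13/1006 = 0.10053.
Chebyshev: Pr(|W̄ − 71.7| ≥ 3.13) ≤ Var(W̄)/(3.13)² = 101.13/(1006·3.13²) = 0.0103.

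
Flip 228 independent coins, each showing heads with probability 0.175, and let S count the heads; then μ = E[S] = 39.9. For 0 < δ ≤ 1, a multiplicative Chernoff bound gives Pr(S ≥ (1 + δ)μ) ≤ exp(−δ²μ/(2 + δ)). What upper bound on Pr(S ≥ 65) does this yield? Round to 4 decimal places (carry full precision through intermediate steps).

0.0025

Write 65 = (1 + δ)μ, so δ = 65/39.9 − 1 = 0.6290727…
Then the exponent is δ²μ/(2 + δ) = (65 − μ)² / (μ·(2 + δ)) = 6.005815.
Bound = exp(−6.005815) = 0.00246.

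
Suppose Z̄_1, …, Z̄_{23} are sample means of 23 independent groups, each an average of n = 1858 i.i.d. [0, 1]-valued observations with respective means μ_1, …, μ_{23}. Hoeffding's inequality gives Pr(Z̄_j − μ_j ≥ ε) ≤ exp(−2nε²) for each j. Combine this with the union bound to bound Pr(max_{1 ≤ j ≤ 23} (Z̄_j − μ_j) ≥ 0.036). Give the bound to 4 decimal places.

0.1863

Per-experiment Hoeffding bound: exp(−2·1858·0.036²) = exp(−4.81594) = 0.0080996.
Union bound over 23 events: 23·0.0080996 = 0.18629.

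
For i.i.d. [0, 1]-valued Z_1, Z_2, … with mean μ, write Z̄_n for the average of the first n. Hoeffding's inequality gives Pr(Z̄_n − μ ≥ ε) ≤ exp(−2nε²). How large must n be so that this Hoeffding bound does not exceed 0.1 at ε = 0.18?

Require exp(−2nε²) ≤ 0.1, i.e. 2nε² ≥ ln(1/0.1) = 2.302585.
So n ≥ 2.302585 / (2·0.18²) = 35.534.
The smallest integer n is 36.

36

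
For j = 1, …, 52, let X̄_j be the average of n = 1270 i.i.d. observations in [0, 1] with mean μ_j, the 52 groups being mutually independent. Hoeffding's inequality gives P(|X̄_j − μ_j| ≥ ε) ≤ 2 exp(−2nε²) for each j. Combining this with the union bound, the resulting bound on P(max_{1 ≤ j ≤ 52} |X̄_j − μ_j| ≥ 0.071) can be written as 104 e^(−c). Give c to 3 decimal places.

12.804

Union bound over the 52 events: P(max_{1 ≤ j ≤ 52} |X̄_j − μ_j| ≥ 0.071) ≤ 52·2·exp(−2nε²) = 104 exp(−2·1270·0.071²).
So c = 2·1270·0.071² = 12.8041.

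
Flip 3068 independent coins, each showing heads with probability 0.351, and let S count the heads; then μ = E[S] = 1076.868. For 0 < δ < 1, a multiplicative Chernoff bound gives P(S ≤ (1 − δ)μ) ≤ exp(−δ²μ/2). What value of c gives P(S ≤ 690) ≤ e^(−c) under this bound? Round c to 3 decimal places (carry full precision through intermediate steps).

Write 690 = (1 − δ)μ, so δ = 1 − 690/1076.868 = 0.3592529…
Then the exponent is δ²μ/2 = (μ − 690)²/(2μ) = 69.491734.

69.492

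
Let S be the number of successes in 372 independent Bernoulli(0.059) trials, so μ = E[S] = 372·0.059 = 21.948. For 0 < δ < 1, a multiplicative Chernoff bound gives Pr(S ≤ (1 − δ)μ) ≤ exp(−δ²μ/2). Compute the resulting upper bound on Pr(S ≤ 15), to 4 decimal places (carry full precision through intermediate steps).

0.3330

Write 15 = (1 − δ)μ, so δ = 1 − 15/21.948 = 0.3165664…
Then the exponent is δ²μ/2 = (μ − 15)²/(2μ) = 1.099752.
Bound = exp(−1.099752) = 0.33295.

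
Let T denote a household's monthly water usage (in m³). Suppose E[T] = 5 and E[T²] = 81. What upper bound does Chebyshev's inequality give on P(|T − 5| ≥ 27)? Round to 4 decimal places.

Var(T) = E[T²] − (E[T])² = 81 − 25 = 56.
Chebyshev's inequality: P(|T − μ| ≥ t) ≤ Var(T)/t² = 56/729 = 0.0768.

0.0768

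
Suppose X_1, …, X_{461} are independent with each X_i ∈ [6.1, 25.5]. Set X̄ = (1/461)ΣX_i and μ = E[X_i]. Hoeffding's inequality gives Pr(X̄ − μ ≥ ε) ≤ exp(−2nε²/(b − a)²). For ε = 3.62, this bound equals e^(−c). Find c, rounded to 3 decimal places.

c = 2nε²/(b − a)² = 2·461·3.62² / 19.4² = 32.1029.

32.103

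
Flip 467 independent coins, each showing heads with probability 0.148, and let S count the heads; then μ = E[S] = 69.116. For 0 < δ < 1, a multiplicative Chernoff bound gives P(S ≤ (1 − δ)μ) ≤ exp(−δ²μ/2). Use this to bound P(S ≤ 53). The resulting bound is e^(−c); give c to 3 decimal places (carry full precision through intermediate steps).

Write 53 = (1 − δ)μ, so δ = 1 − 53/69.116 = 0.2331732…
Then the exponent is δ²μ/2 = (μ − 53)²/(2μ) = 1.878910.

1.879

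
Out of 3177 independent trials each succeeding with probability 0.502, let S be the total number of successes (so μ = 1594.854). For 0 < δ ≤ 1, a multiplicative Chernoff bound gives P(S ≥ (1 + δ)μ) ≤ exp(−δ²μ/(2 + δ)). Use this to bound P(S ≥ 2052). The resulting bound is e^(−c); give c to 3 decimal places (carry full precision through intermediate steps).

57.305

Write 2052 = (1 + δ)μ, so δ = 2052/1594.854 − 1 = 0.2866381…
Then the exponent is δ²μ/(2 + δ) = (2052 − μ)² / (μ·(2 + δ)) = 57.304862.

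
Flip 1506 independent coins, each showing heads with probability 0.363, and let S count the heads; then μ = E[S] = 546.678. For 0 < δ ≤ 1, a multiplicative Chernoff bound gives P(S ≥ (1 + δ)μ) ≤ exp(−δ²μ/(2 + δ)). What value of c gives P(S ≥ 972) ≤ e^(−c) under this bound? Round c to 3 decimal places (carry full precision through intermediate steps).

Write 972 = (1 + δ)μ, so δ = 972/546.678 − 1 = 0.7780119…
Then the exponent is δ²μ/(2 + δ) = (972 − μ)² / (μ·(2 + δ)) = 119.115970.

119.116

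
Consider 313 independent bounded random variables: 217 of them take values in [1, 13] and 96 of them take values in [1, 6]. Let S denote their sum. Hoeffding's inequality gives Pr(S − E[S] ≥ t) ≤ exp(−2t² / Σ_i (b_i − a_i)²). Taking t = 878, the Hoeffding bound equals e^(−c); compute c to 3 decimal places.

Σ(b_i − a_i)² = 217·12² + 96·5² = 33648.
c = 2t² / 33648 = 2·878² / 33648 = 45.8205.

45.820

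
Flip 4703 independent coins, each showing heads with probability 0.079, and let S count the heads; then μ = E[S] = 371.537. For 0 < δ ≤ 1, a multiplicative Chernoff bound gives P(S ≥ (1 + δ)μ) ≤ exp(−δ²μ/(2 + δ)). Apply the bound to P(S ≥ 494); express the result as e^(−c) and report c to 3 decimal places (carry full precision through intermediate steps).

17.327

Write 494 = (1 + δ)μ, so δ = 494/371.537 − 1 = 0.3296119…
Then the exponent is δ²μ/(2 + δ) = (494 − μ)² / (μ·(2 + δ)) = 17.327031.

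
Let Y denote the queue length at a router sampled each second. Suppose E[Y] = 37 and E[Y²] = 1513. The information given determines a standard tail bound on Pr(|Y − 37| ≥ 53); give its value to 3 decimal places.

0.051

The first two moments determine the variance, so Chebyshev's inequality is the sharpest standard bound available.
Var(Y) = E[Y²] − (E[Y])² = 1513 − 1369 = 144.
Chebyshev's inequality: Pr(|Y − μ| ≥ t) ≤ Var(Y)/t² = 144/2809 = 0.0513.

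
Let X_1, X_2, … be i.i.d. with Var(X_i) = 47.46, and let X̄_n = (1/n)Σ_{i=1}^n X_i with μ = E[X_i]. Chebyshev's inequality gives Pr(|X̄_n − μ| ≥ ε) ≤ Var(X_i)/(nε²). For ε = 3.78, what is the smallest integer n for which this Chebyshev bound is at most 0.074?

45

Require 47.46/(n·3.78²) ≤ 0.074, i.e. n ≥ 47.46/(0.074·3.78²) = 44.886.
The smallest integer n is 45.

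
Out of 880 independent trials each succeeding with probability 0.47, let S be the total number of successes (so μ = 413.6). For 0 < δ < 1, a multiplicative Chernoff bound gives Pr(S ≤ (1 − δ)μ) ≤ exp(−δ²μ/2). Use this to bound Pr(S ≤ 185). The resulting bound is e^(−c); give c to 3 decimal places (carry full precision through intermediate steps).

Write 185 = (1 − δ)μ, so δ = 1 − 185/413.6 = 0.5527079…
Then the exponent is δ²μ/2 = (μ − 185)²/(2μ) = 63.174516.

63.175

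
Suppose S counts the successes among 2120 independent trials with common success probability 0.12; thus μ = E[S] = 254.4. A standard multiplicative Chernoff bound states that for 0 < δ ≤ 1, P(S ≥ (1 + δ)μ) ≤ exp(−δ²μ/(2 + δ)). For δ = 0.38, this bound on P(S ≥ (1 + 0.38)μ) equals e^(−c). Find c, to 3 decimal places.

15.435

c = δ²μ/(2 + δ) = 0.38²·254.4/(2 + 0.38) = 15.4350.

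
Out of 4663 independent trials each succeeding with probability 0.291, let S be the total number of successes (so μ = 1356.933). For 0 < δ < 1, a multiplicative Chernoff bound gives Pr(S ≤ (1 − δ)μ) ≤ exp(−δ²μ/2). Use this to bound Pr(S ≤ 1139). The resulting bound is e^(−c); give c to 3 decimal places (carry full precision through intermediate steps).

17.501

Write 1139 = (1 − δ)μ, so δ = 1 − 1139/1356.933 = 0.160607…
Then the exponent is δ²μ/2 = (μ − 1139)²/(2μ) = 17.500788.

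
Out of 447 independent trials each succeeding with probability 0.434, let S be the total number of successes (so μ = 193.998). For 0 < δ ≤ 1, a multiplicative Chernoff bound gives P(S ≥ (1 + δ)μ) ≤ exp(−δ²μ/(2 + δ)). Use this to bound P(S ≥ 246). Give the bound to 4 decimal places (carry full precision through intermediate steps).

0.0021

Write 246 = (1 + δ)μ, so δ = 246/193.998 − 1 = 0.2680543…
Then the exponent is δ²μ/(2 + δ) = (246 − μ)² / (μ·(2 + δ)) = 6.145955.
Bound = exp(−6.145955) = 0.00214.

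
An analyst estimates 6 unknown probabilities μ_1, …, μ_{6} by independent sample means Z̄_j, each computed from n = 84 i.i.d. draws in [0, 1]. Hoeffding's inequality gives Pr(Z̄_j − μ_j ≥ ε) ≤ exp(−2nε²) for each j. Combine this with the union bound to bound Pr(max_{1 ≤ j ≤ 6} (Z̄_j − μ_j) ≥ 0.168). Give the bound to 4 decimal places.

0.0523

Per-experiment Hoeffding bound: exp(−2·84·0.168²) = exp(−4.74163) = 0.0087244.
Union bound over 6 events: 6·0.0087244 = 0.05235.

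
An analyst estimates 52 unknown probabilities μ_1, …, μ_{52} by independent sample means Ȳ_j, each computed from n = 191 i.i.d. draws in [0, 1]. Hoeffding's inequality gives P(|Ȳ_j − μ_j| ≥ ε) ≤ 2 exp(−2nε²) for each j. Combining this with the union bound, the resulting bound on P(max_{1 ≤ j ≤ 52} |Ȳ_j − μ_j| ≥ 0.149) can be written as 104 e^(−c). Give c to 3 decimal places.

Union bound over the 52 events: P(max_{1 ≤ j ≤ 52} |Ȳ_j − μ_j| ≥ 0.149) ≤ 52·2·exp(−2nε²) = 104 exp(−2·191·0.149²).
So c = 2·191·0.149² = 8.4808.

8.481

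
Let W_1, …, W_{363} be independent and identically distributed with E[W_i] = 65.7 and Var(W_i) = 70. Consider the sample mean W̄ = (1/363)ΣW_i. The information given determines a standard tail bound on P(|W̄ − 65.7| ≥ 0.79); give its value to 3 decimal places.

0.309

With mean and variance of each term known, Chebyshev's inequality bounds the deviation of the sum (or sample mean).
Var(W̄) = Var(W_i)/n = 70/363 = 0.19284.
Chebyshev: P(|W̄ − 65.7| ≥ 0.79) ≤ Var(W̄)/(0.79)² = 70/(363·0.79²) = 0.3090.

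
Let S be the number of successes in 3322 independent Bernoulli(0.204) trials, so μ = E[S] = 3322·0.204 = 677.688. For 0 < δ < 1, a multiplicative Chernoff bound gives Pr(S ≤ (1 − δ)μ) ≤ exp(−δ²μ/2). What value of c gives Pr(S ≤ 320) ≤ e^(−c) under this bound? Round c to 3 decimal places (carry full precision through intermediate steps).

94.395

Write 320 = (1 − δ)μ, so δ = 1 − 320/677.688 = 0.5278063…
Then the exponent is δ²μ/2 = (μ − 320)²/(2μ) = 94.394991.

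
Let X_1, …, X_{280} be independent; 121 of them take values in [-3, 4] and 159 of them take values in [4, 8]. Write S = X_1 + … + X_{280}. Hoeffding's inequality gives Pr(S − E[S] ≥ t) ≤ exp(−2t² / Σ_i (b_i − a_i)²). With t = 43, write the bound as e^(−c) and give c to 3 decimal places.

Σ(b_i − a_i)² = 121·7² + 159·4² = 8473.
c = 2t² / 8473 = 2·43² / 8473 = 0.4364.

0.436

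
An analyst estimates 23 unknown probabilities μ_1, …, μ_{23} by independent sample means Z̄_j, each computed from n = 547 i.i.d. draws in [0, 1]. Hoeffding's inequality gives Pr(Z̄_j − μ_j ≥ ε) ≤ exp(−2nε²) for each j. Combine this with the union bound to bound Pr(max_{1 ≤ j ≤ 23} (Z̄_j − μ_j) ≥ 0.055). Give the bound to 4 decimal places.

Per-experiment Hoeffding bound: exp(−2·547·0.055²) = exp(−3.30935) = 0.03654.
Union bound over 23 events: 23·0.03654 = 0.84042.

0.8404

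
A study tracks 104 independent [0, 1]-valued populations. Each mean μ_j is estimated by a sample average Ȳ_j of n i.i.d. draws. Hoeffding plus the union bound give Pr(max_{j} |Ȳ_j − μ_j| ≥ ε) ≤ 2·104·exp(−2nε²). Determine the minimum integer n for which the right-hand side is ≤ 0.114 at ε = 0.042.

2129

Need 2·104·exp(−2nε²) ≤ 0.114, i.e. exp(−2nε²) ≤ 0.114/208.
So 2nε² ≥ ln(208/0.114) = 7.509095.
Hence n ≥ 7.509095/(2·0.042²) = 2128.428.
The smallest integer n is 2129.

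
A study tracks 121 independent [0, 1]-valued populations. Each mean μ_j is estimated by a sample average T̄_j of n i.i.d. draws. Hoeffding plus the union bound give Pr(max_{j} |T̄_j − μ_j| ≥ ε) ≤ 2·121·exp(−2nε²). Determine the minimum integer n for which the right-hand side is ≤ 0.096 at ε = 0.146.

184

Need 2·121·exp(−2nε²) ≤ 0.096, i.e. exp(−2nε²) ≤ 0.096/242.
So 2nε² ≥ ln(242/0.096) = 7.832345.
Hence n ≥ 7.832345/(2·0.146²) = 183.720.
The smallest integer n is 184.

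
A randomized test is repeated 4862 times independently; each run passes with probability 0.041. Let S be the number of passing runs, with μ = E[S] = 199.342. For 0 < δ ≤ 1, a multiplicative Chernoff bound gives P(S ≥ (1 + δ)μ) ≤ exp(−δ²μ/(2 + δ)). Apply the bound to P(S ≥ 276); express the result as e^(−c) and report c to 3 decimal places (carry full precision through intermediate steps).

12.363

Write 276 = (1 + δ)μ, so δ = 276/199.342 − 1 = 0.3845552…
Then the exponent is δ²μ/(2 + δ) = (276 − μ)² / (μ·(2 + δ)) = 12.362570.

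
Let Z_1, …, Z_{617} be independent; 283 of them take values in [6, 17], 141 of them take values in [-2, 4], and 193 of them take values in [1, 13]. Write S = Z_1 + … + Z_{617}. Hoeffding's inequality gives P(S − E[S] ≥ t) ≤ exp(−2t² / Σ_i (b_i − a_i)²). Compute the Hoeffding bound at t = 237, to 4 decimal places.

0.1875

Σ(b_i − a_i)² = 283·11² + 141·6² + 193·12² = 67111.
Exponent = 2·237² / 67111 = 1.67391.
Bound = exp(−1.67391) = 0.18751.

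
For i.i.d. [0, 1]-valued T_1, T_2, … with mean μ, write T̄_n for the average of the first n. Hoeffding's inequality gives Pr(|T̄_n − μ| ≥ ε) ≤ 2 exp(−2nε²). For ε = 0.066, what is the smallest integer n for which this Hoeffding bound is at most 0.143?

Require 2·exp(−2nε²) ≤ 0.143, i.e. 2nε² ≥ ln(2/0.143) = 2.638058.
So n ≥ 2.638058 / (2·0.066²) = 302.807.
The smallest integer n is 303.

303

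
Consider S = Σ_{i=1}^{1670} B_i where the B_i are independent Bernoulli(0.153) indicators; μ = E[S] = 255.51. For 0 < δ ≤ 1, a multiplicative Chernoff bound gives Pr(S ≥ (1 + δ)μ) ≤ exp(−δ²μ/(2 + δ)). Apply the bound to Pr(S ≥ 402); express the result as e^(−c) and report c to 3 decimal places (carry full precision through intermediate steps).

Write 402 = (1 + δ)μ, so δ = 402/255.51 − 1 = 0.5733239…
Then the exponent is δ²μ/(2 + δ) = (402 − μ)² / (μ·(2 + δ)) = 32.637253.

32.637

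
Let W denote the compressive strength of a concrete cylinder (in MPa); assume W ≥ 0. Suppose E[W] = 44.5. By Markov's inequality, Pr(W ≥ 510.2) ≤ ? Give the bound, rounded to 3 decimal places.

Markov's inequality: for a non-negative random variable, Pr(W ≥ a) ≤ E[W]/a.
Here E[W] = 44.5 and a = 510.2, so the bound is 44.5/510.2 = 0.0872.

0.087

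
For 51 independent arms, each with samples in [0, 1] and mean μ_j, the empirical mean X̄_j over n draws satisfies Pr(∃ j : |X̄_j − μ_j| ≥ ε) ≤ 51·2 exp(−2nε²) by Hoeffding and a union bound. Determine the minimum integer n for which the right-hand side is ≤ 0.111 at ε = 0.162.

Need 2·51·exp(−2nε²) ≤ 0.111, i.e. exp(−2nε²) ≤ 0.111/102.
So 2nε² ≥ ln(102/0.111) = 6.823198.
Hence n ≥ 6.823198/(2·0.162²) = 129.995.
The smallest integer n is 130.

130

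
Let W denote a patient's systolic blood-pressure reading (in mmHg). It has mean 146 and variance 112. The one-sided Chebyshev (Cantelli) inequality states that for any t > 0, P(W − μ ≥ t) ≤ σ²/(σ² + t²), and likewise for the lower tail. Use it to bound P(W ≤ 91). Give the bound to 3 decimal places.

0.036

Here σ² = 112 and t = 55, so σ² + t² = 3137.
Cantelli's bound: 112/3137 = 0.0357.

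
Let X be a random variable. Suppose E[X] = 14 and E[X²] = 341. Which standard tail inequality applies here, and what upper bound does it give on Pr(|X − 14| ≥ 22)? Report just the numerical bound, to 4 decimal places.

0.2996

The first two moments determine the variance, so Chebyshev's inequality is the sharpest standard bound available.
Var(X) = E[X²] − (E[X])² = 341 − 196 = 145.
Chebyshev's inequality: Pr(|X − μ| ≥ t) ≤ Var(X)/t² = 145/484 = 0.2996.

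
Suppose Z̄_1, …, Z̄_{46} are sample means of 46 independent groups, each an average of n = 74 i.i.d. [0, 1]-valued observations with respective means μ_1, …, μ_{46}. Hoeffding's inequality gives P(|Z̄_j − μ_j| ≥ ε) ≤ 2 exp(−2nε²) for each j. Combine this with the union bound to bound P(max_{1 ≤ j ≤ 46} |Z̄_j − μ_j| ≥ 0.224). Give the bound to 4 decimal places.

0.0548

Per-experiment Hoeffding bound: 2·exp(−2·74·0.224²) = 2·exp(−7.42605) = 0.0011911.
Union bound over 46 events: 46·0.0011911 = 0.05479.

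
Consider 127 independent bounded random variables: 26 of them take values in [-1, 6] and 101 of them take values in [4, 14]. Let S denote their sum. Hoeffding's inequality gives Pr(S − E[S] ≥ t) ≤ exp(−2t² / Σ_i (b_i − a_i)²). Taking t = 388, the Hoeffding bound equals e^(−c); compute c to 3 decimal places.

26.472

Σ(b_i − a_i)² = 26·7² + 101·10² = 11374.
c = 2t² / 11374 = 2·388² / 11374 = 26.4716.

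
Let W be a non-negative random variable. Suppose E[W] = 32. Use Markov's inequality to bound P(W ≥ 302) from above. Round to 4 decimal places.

Markov's inequality: for a non-negative random variable, P(W ≥ a) ≤ E[W]/a.
Here E[W] = 32 and a = 302, so the bound is 32/302 = 0.1060.

0.1060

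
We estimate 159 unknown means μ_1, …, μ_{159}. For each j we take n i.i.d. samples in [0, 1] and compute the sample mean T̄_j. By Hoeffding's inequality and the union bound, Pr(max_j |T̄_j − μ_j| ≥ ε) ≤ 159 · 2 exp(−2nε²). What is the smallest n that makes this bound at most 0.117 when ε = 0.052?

Need 2·159·exp(−2nε²) ≤ 0.117, i.e. exp(−2nε²) ≤ 0.117/318.
So 2nε² ≥ ln(318/0.117) = 7.907633.
Hence n ≥ 7.907633/(2·0.052²) = 1462.210.
The smallest integer n is 1463.

1463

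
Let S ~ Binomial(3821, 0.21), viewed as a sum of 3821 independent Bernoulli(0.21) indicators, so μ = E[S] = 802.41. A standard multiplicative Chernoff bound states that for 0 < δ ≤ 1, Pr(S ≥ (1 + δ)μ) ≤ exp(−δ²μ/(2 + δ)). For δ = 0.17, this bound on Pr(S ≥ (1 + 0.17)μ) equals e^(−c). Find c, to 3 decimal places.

c = δ²μ/(2 + δ) = 0.17²·802.41/(2 + 0.17) = 10.6865.

10.686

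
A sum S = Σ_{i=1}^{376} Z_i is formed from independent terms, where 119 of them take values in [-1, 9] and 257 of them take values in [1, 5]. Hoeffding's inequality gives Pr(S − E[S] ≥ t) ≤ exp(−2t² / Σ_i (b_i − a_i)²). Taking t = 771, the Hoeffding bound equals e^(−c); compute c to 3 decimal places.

74.249

Σ(b_i − a_i)² = 119·10² + 257·4² = 16012.
c = 2t² / 16012 = 2·771² / 16012 = 74.2494.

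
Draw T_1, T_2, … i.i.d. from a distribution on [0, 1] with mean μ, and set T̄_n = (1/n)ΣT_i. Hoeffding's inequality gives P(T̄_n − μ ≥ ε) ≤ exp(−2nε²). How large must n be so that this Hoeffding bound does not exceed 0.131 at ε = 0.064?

Require exp(−2nε²) ≤ 0.131, i.e. 2nε² ≥ ln(1/0.131) = 2.032558.
So n ≥ 2.032558 / (2·0.064²) = 248.115.
The smallest integer n is 249.

249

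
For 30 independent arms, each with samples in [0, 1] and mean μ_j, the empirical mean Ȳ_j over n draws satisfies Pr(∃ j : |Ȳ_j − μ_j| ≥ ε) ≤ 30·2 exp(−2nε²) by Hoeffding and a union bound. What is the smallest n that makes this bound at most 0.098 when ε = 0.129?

193

Need 2·30·exp(−2nε²) ≤ 0.098, i.e. exp(−2nε²) ≤ 0.098/60.
So 2nε² ≥ ln(60/0.098) = 6.417132.
Hence n ≥ 6.417132/(2·0.129²) = 192.811.
The smallest integer n is 193.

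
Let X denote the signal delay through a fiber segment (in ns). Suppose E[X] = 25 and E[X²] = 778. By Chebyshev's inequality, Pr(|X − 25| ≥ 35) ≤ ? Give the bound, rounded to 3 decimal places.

0.125

Var(X) = E[X²] − (E[X])² = 778 − 625 = 153.
Chebyshev's inequality: Pr(|X − μ| ≥ t) ≤ Var(X)/t² = 153/1225 = 0.1249.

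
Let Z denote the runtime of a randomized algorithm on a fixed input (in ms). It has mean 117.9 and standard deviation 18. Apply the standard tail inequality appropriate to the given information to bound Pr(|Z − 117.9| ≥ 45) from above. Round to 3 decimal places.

Mean and variance are known, so Chebyshev's inequality applies.
Chebyshev: Pr(|Z − μ| ≥ t) ≤ Var(Z)/t².
Var(Z) = σ² = 18² = 324.
Bound = 324 / 2025 = 0.1600.

0.160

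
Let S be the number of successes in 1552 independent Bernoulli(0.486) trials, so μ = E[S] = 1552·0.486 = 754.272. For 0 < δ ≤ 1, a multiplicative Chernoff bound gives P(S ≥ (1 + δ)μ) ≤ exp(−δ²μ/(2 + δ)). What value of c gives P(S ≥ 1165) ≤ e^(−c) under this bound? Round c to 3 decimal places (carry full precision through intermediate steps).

87.897

Write 1165 = (1 + δ)μ, so δ = 1165/754.272 − 1 = 0.5445357…
Then the exponent is δ²μ/(2 + δ) = (1165 − μ)² / (μ·(2 + δ)) = 87.896603.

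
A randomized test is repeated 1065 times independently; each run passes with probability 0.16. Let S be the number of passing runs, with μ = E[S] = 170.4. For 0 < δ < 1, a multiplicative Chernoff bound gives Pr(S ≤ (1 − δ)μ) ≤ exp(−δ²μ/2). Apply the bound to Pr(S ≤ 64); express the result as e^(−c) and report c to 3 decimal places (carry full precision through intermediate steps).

Write 64 = (1 − δ)μ, so δ = 1 − 64/170.4 = 0.6244131…
Then the exponent is δ²μ/2 = (μ − 64)²/(2μ) = 33.218779.

33.219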